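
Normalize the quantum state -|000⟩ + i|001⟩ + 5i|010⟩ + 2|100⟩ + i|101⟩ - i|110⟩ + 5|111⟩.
-0.1313|000⟩ + 0.1313i|001⟩ + 0.6565i|010⟩ + 0.2626|100⟩ + 0.1313i|101⟩ - 0.1313i|110⟩ + 0.6565|111⟩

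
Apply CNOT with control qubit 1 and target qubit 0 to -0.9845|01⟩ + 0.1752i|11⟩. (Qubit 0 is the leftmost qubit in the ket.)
0.1752i|01⟩ - 0.9845|11⟩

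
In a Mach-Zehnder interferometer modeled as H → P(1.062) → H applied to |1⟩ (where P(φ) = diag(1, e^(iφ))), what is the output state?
(0.2564 - 0.4367i)|0⟩ + (0.7436 + 0.4367i)|1⟩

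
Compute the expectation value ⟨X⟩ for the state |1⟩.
0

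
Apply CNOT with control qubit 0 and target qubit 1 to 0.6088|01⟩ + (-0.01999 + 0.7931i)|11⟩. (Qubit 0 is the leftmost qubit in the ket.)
0.6088|01⟩ + (-0.01999 + 0.7931i)|10⟩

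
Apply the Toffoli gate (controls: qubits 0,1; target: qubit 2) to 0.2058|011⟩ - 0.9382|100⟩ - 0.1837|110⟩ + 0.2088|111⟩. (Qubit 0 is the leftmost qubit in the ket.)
0.2058|011⟩ - 0.9382|100⟩ + 0.2088|110⟩ - 0.1837|111⟩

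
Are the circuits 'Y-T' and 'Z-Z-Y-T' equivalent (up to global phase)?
Yes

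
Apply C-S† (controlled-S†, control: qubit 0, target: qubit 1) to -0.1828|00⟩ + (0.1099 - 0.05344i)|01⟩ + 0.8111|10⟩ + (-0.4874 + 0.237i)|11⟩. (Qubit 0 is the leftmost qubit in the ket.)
-0.1828|00⟩ + (0.1099 - 0.05344i)|01⟩ + 0.8111|10⟩ + (0.237 + 0.4874i)|11⟩

C-S† leaves the control-|0⟩ kets |00⟩, |01⟩ unchanged and applies S† to qubit 1 on the control-|1⟩ pair (|10⟩, |11⟩).
S† = [[1, 0], [0, -i]].
With a = amp(|10⟩) = 0.8111 and b = amp(|11⟩) = (-0.4874 + 0.237i):
new amp(|10⟩) = (1)·a = 0.8111
new amp(|11⟩) = (-i)·b = (0.237 + 0.4874i)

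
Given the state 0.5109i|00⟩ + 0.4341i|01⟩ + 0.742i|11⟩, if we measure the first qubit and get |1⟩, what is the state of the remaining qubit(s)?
i|1⟩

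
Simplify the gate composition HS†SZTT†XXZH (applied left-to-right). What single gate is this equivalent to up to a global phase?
I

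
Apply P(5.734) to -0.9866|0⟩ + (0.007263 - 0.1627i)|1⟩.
-0.9866|0⟩ + (-0.07873 - 0.1426i)|1⟩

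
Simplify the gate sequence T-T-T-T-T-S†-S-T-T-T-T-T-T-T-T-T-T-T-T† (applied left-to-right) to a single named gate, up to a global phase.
T†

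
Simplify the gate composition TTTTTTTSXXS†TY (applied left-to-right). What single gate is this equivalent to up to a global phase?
Y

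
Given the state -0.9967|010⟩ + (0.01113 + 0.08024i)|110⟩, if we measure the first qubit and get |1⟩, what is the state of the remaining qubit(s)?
(0.1374 + 0.9905i)|10⟩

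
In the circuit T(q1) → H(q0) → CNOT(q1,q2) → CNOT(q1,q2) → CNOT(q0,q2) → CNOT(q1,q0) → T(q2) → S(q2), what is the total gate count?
8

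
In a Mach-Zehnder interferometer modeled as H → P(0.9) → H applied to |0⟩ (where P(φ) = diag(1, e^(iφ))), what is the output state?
(0.8108 + 0.3917i)|0⟩ + (0.1892 - 0.3917i)|1⟩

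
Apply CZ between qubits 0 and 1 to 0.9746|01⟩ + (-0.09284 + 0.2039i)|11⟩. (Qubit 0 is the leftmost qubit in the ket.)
0.9746|01⟩ + (0.09284 - 0.2039i)|11⟩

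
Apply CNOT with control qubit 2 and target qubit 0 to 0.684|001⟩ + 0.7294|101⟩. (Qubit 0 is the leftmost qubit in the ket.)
0.7294|001⟩ + 0.684|101⟩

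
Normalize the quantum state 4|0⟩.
|0⟩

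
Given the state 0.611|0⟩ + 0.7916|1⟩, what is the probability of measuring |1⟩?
0.6266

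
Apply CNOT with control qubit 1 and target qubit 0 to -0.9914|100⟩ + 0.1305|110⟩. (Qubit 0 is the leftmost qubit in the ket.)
0.1305|010⟩ - 0.9914|100⟩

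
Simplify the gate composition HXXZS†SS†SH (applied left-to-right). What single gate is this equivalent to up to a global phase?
X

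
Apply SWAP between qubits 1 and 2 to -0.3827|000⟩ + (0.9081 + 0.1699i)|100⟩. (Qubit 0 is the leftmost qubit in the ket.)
-0.3827|000⟩ + (0.9081 + 0.1699i)|100⟩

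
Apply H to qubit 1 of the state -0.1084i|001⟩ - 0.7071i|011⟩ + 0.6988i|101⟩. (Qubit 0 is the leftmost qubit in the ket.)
-0.5766i|001⟩ + 0.4233i|011⟩ + 0.4941i|101⟩ + 0.4941i|111⟩

H on qubit 1 mixes each pair of kets that differ only in qubit 1: amplitudes (a, b) of (|…0…⟩, |…1…⟩) become ((a + b)/√2, (a − b)/√2). Kets absent from the input have amplitude 0.
(|001⟩, |011⟩): (a, b) = (-0.1084i, -0.7071i) → (-0.5766i, 0.4233i)
(|101⟩, |111⟩): (a, b) = (0.6988i, 0) → (0.4941i, 0.4941i)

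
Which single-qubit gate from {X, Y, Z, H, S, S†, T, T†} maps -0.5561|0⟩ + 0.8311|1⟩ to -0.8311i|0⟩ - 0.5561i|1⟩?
Y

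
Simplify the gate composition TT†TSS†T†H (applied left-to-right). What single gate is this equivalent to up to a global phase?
H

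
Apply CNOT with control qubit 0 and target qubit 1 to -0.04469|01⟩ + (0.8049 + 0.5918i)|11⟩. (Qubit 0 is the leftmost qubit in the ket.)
-0.04469|01⟩ + (0.8049 + 0.5918i)|10⟩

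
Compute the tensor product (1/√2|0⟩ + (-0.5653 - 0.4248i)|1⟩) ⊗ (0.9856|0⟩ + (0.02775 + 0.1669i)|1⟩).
0.6969|00⟩ + (0.01962 + 0.118i)|01⟩ + (-0.5572 - 0.4187i)|10⟩ + (0.05521 - 0.1061i)|11⟩

amp(|b₁b₂…⟩) = product of the factor amplitudes for bits b₁, b₂, …; only kets whose every factor amplitude is nonzero survive.
|00⟩: (1/√2)(0.9856) = 0.6969
|01⟩: (1/√2)(0.02775 + 0.1669i) = (0.01962 + 0.118i)
|10⟩: (-0.5653 - 0.4248i)(0.9856) = (-0.5572 - 0.4187i)
|11⟩: (-0.5653 - 0.4248i)(0.02775 + 0.1669i) = (0.05521 - 0.1061i)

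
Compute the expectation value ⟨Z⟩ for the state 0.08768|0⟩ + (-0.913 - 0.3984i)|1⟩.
-0.9846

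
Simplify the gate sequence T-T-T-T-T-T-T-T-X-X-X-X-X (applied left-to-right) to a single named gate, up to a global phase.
X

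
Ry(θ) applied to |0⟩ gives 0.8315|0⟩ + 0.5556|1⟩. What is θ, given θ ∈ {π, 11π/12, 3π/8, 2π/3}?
3π/8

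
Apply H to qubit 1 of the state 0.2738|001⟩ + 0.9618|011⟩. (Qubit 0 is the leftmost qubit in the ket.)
0.8737|001⟩ - 0.4865|011⟩

H on qubit 1 mixes each pair of kets that differ only in qubit 1: amplitudes (a, b) of (|…0…⟩, |…1…⟩) become ((a + b)/√2, (a − b)/√2). Kets absent from the input have amplitude 0.
(|001⟩, |011⟩): (a, b) = (0.2738, 0.9618) → (0.8737, -0.4865)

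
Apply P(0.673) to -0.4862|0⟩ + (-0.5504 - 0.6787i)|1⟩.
-0.4862|0⟩ + (-0.007331 - 0.8738i)|1⟩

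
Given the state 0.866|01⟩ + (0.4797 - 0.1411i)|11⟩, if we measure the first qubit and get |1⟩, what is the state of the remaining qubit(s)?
(0.9594 - 0.2822i)|1⟩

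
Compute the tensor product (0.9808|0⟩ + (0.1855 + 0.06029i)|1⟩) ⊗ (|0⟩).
0.9808|00⟩ + (0.1855 + 0.06029i)|10⟩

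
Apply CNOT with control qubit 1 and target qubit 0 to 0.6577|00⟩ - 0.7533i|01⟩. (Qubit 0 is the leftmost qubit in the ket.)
0.6577|00⟩ - 0.7533i|11⟩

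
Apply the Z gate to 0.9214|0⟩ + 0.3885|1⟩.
0.9214|0⟩ - 0.3885|1⟩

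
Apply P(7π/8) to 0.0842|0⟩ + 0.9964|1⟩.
0.0842|0⟩ + (-0.9206 + 0.3813i)|1⟩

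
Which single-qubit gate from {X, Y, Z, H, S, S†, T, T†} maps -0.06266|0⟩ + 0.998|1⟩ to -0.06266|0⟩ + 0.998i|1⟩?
S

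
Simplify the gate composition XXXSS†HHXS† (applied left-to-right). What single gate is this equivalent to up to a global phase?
S†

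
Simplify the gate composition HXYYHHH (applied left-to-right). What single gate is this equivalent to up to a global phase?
Z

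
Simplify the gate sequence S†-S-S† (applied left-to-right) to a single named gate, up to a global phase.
S†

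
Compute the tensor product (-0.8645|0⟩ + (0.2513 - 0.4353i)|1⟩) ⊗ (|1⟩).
-0.8645|01⟩ + (0.2513 - 0.4353i)|11⟩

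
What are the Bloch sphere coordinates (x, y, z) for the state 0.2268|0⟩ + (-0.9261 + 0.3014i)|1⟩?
(-0.4201, 0.1367, -0.8971)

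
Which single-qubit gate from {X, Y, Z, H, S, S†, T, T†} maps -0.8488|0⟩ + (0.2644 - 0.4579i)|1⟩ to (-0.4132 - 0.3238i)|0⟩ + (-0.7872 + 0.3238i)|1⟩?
H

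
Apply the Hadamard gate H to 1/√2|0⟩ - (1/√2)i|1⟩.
(1/2 - (1/2)i)|0⟩ + (1/2 + (1/2)i)|1⟩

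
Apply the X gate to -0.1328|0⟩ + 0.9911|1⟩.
0.9911|0⟩ - 0.1328|1⟩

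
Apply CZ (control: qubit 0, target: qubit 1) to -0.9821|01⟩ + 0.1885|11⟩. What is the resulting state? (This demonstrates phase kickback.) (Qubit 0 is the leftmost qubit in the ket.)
-0.9821|01⟩ - 0.1885|11⟩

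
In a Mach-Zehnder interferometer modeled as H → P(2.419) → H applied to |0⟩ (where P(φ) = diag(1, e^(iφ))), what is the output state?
(0.125 + 0.3307i)|0⟩ + (0.875 - 0.3307i)|1⟩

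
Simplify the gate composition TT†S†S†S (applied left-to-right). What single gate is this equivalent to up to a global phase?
S†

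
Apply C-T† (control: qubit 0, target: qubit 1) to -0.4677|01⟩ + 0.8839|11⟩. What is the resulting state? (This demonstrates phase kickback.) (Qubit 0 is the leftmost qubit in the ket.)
-0.4677|01⟩ + (0.625 - 0.625i)|11⟩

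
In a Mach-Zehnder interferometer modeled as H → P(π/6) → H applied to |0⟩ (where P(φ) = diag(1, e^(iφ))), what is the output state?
(0.933 + 0.25i)|0⟩ + (0.06699 - 0.25i)|1⟩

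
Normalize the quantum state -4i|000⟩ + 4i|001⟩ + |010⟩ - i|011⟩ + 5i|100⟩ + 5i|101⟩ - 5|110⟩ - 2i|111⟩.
-0.3763i|000⟩ + 0.3763i|001⟩ + 0.09407|010⟩ - 0.09407i|011⟩ + 0.4704i|100⟩ + 0.4704i|101⟩ - 0.4704|110⟩ - 0.1881i|111⟩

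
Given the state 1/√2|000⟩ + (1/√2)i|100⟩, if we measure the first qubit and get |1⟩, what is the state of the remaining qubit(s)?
i|00⟩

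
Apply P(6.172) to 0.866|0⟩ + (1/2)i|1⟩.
0.866|0⟩ + (0.05548 + 0.4969i)|1⟩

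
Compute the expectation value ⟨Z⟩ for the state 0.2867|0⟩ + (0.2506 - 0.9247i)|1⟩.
-0.8357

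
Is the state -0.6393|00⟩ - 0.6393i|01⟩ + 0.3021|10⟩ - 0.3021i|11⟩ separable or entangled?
Entangled

Writing the state as a|00⟩ + b|01⟩ + c|10⟩ + d|11⟩, it is a product state iff ad − bc = 0.
Here (a, b, c, d) = (-0.6393, -0.6393i, 0.3021, -0.3021i): ad − bc = (-0.6393)(-0.3021i) − (-0.6393i)(0.3021) = 0.3863i ≠ 0, so the state is entangled.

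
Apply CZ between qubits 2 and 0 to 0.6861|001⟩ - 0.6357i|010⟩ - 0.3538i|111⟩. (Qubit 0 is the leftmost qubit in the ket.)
0.6861|001⟩ - 0.6357i|010⟩ + 0.3538i|111⟩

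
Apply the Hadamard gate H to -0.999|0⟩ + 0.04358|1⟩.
-0.6756|0⟩ - 0.7372|1⟩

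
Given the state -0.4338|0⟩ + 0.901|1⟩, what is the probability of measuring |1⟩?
0.8118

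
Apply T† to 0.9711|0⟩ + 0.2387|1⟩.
0.9711|0⟩ + (0.1688 - 0.1688i)|1⟩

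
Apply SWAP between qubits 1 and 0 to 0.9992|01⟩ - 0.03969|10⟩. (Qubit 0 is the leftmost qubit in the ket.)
-0.03969|01⟩ + 0.9992|10⟩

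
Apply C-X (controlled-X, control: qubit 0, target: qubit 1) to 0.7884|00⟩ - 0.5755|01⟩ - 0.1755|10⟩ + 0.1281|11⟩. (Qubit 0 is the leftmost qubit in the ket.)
0.7884|00⟩ - 0.5755|01⟩ + 0.1281|10⟩ - 0.1755|11⟩

C-X leaves the control-|0⟩ kets |00⟩, |01⟩ unchanged and applies X to qubit 1 on the control-|1⟩ pair (|10⟩, |11⟩).
X = [[0, 1], [1, 0]].
With a = amp(|10⟩) = -0.1755 and b = amp(|11⟩) = 0.1281:
new amp(|10⟩) = (1)·b = 0.1281
new amp(|11⟩) = (1)·a = -0.1755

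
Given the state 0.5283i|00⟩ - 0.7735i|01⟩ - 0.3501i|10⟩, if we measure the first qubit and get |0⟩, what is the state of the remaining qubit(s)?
0.564i|0⟩ - 0.8258i|1⟩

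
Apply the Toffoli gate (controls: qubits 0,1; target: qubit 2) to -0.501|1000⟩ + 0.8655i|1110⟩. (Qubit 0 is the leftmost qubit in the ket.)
-0.501|1000⟩ + 0.8655i|1100⟩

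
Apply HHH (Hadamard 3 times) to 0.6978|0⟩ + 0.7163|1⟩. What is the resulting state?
0.9999|0⟩ - 0.01308|1⟩

H² = I, so H^3 = H: a single Hadamard. With (a, b) = (0.6978, 0.7163), H gives ((a + b)/√2, (a − b)/√2) = (0.9999, -0.01308).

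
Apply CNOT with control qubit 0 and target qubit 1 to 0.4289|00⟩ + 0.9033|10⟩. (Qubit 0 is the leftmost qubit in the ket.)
0.4289|00⟩ + 0.9033|11⟩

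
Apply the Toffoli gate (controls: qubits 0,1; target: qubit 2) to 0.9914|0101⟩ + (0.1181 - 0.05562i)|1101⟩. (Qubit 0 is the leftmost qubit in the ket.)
0.9914|0101⟩ + (0.1181 - 0.05562i)|1111⟩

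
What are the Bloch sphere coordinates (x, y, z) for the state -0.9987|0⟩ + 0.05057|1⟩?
(-0.101, 0, 0.9948)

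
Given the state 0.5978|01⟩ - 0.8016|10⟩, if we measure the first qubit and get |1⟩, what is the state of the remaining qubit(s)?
-|0⟩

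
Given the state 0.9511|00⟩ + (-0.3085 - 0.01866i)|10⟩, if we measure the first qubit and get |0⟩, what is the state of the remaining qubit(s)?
|0⟩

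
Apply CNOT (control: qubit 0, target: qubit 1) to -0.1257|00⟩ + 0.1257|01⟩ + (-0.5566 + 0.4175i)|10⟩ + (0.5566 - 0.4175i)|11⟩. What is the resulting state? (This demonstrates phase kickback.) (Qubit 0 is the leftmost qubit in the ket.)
-0.1257|00⟩ + 0.1257|01⟩ + (0.5566 - 0.4175i)|10⟩ + (-0.5566 + 0.4175i)|11⟩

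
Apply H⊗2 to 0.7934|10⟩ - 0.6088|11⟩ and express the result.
0.0923|00⟩ + 0.7011|01⟩ - 0.0923|10⟩ - 0.7011|11⟩

H⊗2 gives amp(|y⟩) = (1/2) Σ_x (−1)^(x·y) amp(|x⟩), where x·y is the number of positions in which both x and y have a 1.
|00⟩: (0.7934 - 0.6088)/2 = 0.0923
|01⟩: (0.7934 + 0.6088)/2 = 0.7011
|10⟩: (-0.7934 + 0.6088)/2 = -0.0923
|11⟩: (-0.7934 - 0.6088)/2 = -0.7011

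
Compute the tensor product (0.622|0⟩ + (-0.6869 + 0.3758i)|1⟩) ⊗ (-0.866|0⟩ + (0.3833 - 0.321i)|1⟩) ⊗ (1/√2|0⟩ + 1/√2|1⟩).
-0.3809|000⟩ - 0.3809|001⟩ + (0.1686 - 0.1412i)|010⟩ + (0.1686 - 0.1412i)|011⟩ + (0.4206 - 0.2301i)|100⟩ + (0.4206 - 0.2301i)|101⟩ + (-0.1009 + 0.2578i)|110⟩ + (-0.1009 + 0.2578i)|111⟩

amp(|b₁b₂…⟩) = product of the factor amplitudes for bits b₁, b₂, …; only kets whose every factor amplitude is nonzero survive.
|000⟩: (0.622)(-0.866)(1/√2) = -0.3809
|001⟩: (0.622)(-0.866)(1/√2) = -0.3809
|010⟩: (0.622)(0.3833 - 0.321i)(1/√2) = (0.1686 - 0.1412i)
|011⟩: (0.622)(0.3833 - 0.321i)(1/√2) = (0.1686 - 0.1412i)
|100⟩: (-0.6869 + 0.3758i)(-0.866)(1/√2) = (0.4206 - 0.2301i)
|101⟩: (-0.6869 + 0.3758i)(-0.866)(1/√2) = (0.4206 - 0.2301i)
|110⟩: (-0.6869 + 0.3758i)(0.3833 - 0.321i)(1/√2) = (-0.1009 + 0.2578i)
|111⟩: (-0.6869 + 0.3758i)(0.3833 - 0.321i)(1/√2) = (-0.1009 + 0.2578i)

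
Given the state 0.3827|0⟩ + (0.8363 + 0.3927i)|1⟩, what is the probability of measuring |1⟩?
0.8536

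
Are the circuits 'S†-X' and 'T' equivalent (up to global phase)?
No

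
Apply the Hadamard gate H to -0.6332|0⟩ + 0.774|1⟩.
0.09956|0⟩ - 0.995|1⟩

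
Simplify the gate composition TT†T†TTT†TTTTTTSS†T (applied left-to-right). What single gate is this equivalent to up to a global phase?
T†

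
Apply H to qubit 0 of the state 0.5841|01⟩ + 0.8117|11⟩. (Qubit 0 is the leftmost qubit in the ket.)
0.987|01⟩ - 0.1609|11⟩

H on qubit 0 mixes each pair of kets that differ only in qubit 0: amplitudes (a, b) of (|…0…⟩, |…1…⟩) become ((a + b)/√2, (a − b)/√2). Kets absent from the input have amplitude 0.
(|01⟩, |11⟩): (a, b) = (0.5841, 0.8117) → (0.987, -0.1609)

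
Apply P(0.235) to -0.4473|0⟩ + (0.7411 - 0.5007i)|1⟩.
-0.4473|0⟩ + (0.8373 - 0.3144i)|1⟩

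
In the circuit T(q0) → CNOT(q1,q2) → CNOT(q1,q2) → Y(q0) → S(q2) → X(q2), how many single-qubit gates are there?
4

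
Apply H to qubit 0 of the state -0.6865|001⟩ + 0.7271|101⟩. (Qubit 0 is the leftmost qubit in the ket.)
0.02871|001⟩ - 0.9996|101⟩

H on qubit 0 mixes each pair of kets that differ only in qubit 0: amplitudes (a, b) of (|…0…⟩, |…1…⟩) become ((a + b)/√2, (a − b)/√2). Kets absent from the input have amplitude 0.
(|001⟩, |101⟩): (a, b) = (-0.6865, 0.7271) → (0.02871, -0.9996)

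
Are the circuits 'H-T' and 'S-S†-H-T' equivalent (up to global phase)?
Yes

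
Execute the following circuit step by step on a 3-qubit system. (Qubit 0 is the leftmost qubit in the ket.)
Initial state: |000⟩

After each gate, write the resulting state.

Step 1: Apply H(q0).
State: 1/√2|000⟩ + 1/√2|100⟩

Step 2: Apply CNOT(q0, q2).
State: 1/√2|000⟩ + 1/√2|101⟩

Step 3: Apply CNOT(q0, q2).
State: 1/√2|000⟩ + 1/√2|100⟩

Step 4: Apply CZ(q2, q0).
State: 1/√2|000⟩ + 1/√2|100⟩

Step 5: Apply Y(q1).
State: (1/√2)i|010⟩ + (1/√2)i|110⟩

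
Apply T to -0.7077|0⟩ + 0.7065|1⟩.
-0.7077|0⟩ + (0.4996 + 0.4996i)|1⟩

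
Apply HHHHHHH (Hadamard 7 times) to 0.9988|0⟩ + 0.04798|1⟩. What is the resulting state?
0.7402|0⟩ + 0.6723|1⟩

H² = I, so H^7 = H: a single Hadamard. With (a, b) = (0.9988, 0.04798), H gives ((a + b)/√2, (a − b)/√2) = (0.7402, 0.6723).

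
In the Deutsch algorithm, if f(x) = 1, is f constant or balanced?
Constant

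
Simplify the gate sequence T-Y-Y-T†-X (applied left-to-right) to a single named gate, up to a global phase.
X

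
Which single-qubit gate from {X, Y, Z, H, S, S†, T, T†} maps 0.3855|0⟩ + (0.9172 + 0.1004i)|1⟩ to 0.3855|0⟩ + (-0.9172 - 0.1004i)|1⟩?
Z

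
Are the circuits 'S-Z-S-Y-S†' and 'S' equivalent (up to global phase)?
No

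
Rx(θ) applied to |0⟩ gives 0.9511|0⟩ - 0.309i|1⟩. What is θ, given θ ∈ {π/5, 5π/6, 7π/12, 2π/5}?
π/5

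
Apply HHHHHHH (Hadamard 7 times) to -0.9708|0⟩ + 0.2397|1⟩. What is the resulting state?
-0.517|0⟩ - 0.856|1⟩

H² = I, so H^7 = H: a single Hadamard. With (a, b) = (-0.9708, 0.2397), H gives ((a + b)/√2, (a − b)/√2) = (-0.517, -0.856).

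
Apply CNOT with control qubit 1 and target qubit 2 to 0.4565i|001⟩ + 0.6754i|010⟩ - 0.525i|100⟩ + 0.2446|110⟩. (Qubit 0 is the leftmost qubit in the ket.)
0.4565i|001⟩ + 0.6754i|011⟩ - 0.525i|100⟩ + 0.2446|111⟩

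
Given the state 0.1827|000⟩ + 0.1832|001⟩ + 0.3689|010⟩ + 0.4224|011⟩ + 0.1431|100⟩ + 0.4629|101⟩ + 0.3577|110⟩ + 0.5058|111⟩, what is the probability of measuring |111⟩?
0.2558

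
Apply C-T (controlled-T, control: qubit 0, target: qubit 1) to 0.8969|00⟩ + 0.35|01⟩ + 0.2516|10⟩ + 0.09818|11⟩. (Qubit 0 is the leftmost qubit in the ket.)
0.8969|00⟩ + 0.35|01⟩ + 0.2516|10⟩ + (0.06942 + 0.06942i)|11⟩

C-T leaves the control-|0⟩ kets |00⟩, |01⟩ unchanged and applies T to qubit 1 on the control-|1⟩ pair (|10⟩, |11⟩).
T = [[1, 0], [0, (1/√2 + (1/√2)i)]].
With a = amp(|10⟩) = 0.2516 and b = amp(|11⟩) = 0.09818:
new amp(|10⟩) = (1)·a = 0.2516
new amp(|11⟩) = (1/√2 + (1/√2)i)·b = (0.06942 + 0.06942i)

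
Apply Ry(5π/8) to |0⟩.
0.5556|0⟩ + 0.8315|1⟩

Ry(5π/8) = [[cos(θ/2), −sin(θ/2)], [sin(θ/2), cos(θ/2)]]; θ = 5π/8, cos(θ/2) ≈ 0.55557, sin(θ/2) ≈ 0.83147.
With a = amp(|0⟩) = 1 and b = amp(|1⟩) = 0:
new amp(|0⟩) = (0.55557)·a + (-0.83147)·b = 0.5556
new amp(|1⟩) = (0.83147)·a + (0.55557)·b = 0.8315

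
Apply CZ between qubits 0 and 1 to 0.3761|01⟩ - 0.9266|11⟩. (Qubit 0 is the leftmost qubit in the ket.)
0.3761|01⟩ + 0.9266|11⟩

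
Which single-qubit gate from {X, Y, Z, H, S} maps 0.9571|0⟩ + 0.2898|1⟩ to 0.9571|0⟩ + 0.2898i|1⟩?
S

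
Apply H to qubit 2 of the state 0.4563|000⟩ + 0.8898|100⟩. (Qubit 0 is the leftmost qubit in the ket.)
0.3227|000⟩ + 0.3227|001⟩ + 0.6292|100⟩ + 0.6292|101⟩

H on qubit 2 mixes each pair of kets that differ only in qubit 2: amplitudes (a, b) of (|…0…⟩, |…1…⟩) become ((a + b)/√2, (a − b)/√2). Kets absent from the input have amplitude 0.
(|000⟩, |001⟩): (a, b) = (0.4563, 0) → (0.3227, 0.3227)
(|100⟩, |101⟩): (a, b) = (0.8898, 0) → (0.6292, 0.6292)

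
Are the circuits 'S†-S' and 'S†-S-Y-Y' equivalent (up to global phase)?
Yes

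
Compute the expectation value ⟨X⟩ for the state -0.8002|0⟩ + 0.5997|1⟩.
-0.9598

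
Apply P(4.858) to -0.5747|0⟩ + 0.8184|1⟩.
-0.5747|0⟩ + (0.1187 - 0.8097i)|1⟩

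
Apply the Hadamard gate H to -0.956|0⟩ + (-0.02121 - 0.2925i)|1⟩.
(-0.691 - 0.2068i)|0⟩ + (-0.661 + 0.2068i)|1⟩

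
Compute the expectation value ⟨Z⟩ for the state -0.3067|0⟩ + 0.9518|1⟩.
-0.8119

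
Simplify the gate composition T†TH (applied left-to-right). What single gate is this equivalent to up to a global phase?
H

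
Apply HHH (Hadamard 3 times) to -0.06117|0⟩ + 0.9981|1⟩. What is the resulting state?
0.6625|0⟩ - 0.749|1⟩

H² = I, so H^3 = H: a single Hadamard. With (a, b) = (-0.06117, 0.9981), H gives ((a + b)/√2, (a − b)/√2) = (0.6625, -0.749).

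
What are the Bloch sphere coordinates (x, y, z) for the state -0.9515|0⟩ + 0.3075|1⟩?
(-0.5852, 0, 0.8108)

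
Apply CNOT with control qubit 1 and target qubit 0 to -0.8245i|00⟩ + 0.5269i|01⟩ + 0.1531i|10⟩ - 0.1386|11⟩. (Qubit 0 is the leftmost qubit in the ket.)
-0.8245i|00⟩ - 0.1386|01⟩ + 0.1531i|10⟩ + 0.5269i|11⟩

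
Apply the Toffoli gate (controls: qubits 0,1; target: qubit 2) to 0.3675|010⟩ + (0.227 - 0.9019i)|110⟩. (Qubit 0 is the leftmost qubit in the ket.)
0.3675|010⟩ + (0.227 - 0.9019i)|111⟩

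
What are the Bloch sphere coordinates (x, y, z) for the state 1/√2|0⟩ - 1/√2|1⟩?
(-1, 0, 0)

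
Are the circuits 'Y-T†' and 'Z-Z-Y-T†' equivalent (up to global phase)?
Yes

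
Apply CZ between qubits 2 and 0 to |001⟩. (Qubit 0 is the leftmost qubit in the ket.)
|001⟩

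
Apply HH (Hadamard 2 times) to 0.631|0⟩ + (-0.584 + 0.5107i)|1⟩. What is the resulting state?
0.631|0⟩ + (-0.584 + 0.5107i)|1⟩

H² = I, so an even number of Hadamards cancels: H^2 = I and the state is unchanged.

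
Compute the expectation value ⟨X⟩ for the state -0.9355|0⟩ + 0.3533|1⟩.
-0.661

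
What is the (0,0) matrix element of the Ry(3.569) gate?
-0.2121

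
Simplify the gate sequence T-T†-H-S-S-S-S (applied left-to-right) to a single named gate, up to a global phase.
H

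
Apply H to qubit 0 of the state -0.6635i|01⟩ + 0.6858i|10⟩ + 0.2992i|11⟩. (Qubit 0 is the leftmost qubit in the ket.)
0.4849i|00⟩ - 0.2576i|01⟩ - 0.4849i|10⟩ - 0.6807i|11⟩

H on qubit 0 mixes each pair of kets that differ only in qubit 0: amplitudes (a, b) of (|…0…⟩, |…1…⟩) become ((a + b)/√2, (a − b)/√2). Kets absent from the input have amplitude 0.
(|00⟩, |10⟩): (a, b) = (0, 0.6858i) → (0.4849i, -0.4849i)
(|01⟩, |11⟩): (a, b) = (-0.6635i, 0.2992i) → (-0.2576i, -0.6807i)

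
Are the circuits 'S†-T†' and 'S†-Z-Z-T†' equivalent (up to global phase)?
Yes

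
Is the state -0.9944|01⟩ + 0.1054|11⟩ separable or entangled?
Separable

Writing the state as a|00⟩ + b|01⟩ + c|10⟩ + d|11⟩, it is a product state iff ad − bc = 0.
Here (a, b, c, d) = (0, -0.9944, 0, 0.1054): ad − bc = (0)(0.1054) − (-0.9944)(0) = 0, so the state is separable.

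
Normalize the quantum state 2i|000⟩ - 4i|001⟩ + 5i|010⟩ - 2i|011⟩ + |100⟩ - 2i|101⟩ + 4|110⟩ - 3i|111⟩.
0.225i|000⟩ - 0.45i|001⟩ + 0.5625i|010⟩ - 0.225i|011⟩ + 0.1125|100⟩ - 0.225i|101⟩ + 0.45|110⟩ - 0.3375i|111⟩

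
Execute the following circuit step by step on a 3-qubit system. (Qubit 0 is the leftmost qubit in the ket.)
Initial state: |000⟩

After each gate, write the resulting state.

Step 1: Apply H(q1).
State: 1/√2|000⟩ + 1/√2|010⟩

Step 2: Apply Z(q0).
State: 1/√2|000⟩ + 1/√2|010⟩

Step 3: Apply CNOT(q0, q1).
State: 1/√2|000⟩ + 1/√2|010⟩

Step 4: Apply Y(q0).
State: (1/√2)i|100⟩ + (1/√2)i|110⟩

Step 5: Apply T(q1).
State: (1/√2)i|100⟩ + (-1/2 + (1/2)i)|110⟩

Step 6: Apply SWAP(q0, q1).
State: (1/√2)i|010⟩ + (-1/2 + (1/2)i)|110⟩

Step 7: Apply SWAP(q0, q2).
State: (1/√2)i|010⟩ + (-1/2 + (1/2)i)|011⟩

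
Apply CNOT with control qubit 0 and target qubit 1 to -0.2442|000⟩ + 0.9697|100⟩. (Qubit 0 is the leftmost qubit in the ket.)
-0.2442|000⟩ + 0.9697|110⟩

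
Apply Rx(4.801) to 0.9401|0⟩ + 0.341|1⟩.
(-0.6935 - 0.2302i)|0⟩ + (-0.2516 - 0.6347i)|1⟩

Rx(4.801) = [[cos(θ/2), −i·sin(θ/2)], [−i·sin(θ/2), cos(θ/2)]]; θ = 4.801, cos(θ/2) ≈ -0.737731, sin(θ/2) ≈ 0.675094.
With a = amp(|0⟩) = 0.9401 and b = amp(|1⟩) = 0.341:
new amp(|0⟩) = (-0.737731)·a + (-0.675094i)·b = (-0.6935 - 0.2302i)
new amp(|1⟩) = (-0.675094i)·a + (-0.737731)·b = (-0.2516 - 0.6347i)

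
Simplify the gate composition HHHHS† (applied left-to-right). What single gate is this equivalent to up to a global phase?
S†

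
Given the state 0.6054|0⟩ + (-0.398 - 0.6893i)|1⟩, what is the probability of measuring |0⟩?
0.3665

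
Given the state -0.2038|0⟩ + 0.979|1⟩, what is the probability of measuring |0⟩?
0.04153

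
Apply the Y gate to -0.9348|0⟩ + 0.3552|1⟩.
-0.3552i|0⟩ - 0.9348i|1⟩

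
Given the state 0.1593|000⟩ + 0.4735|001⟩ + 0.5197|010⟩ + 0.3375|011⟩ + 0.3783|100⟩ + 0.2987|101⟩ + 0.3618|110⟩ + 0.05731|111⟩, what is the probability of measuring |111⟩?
0.003284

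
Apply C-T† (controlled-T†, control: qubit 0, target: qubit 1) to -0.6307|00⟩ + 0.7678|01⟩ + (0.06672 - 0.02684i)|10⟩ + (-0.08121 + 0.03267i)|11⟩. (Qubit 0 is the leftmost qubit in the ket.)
-0.6307|00⟩ + 0.7678|01⟩ + (0.06672 - 0.02684i)|10⟩ + (-0.03432 + 0.08053i)|11⟩

C-T† leaves the control-|0⟩ kets |00⟩, |01⟩ unchanged and applies T† to qubit 1 on the control-|1⟩ pair (|10⟩, |11⟩).
T† = [[1, 0], [0, (1/√2 - (1/√2)i)]].
With a = amp(|10⟩) = (0.06672 - 0.02684i) and b = amp(|11⟩) = (-0.08121 + 0.03267i):
new amp(|10⟩) = (1)·a = (0.06672 - 0.02684i)
new amp(|11⟩) = (1/√2 - (1/√2)i)·b = (-0.03432 + 0.08053i)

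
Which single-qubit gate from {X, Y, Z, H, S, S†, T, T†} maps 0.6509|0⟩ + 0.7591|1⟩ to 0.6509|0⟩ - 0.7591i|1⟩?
S†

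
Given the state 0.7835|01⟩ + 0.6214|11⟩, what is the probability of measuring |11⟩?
0.3861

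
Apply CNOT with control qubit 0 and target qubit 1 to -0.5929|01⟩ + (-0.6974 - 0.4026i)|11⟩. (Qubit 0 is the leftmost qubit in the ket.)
-0.5929|01⟩ + (-0.6974 - 0.4026i)|10⟩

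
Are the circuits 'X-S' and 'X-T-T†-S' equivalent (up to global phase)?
Yes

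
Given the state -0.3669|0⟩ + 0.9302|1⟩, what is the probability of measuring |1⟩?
0.8653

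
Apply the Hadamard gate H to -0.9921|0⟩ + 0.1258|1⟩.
-0.6126|0⟩ - 0.7905|1⟩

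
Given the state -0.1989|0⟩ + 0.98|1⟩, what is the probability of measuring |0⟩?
0.03956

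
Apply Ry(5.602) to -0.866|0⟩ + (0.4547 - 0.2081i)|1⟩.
(0.6644 + 0.06951i)|0⟩ + (-0.7179 + 0.1961i)|1⟩

Ry(5.602) = [[cos(θ/2), −sin(θ/2)], [sin(θ/2), cos(θ/2)]]; θ = 5.602, cos(θ/2) ≈ -0.942557, sin(θ/2) ≈ 0.334046.
With a = amp(|0⟩) = -0.866 and b = amp(|1⟩) = (0.4547 - 0.2081i):
new amp(|0⟩) = (-0.942557)·a + (-0.334046)·b = (0.6644 + 0.06951i)
new amp(|1⟩) = (0.334046)·a + (-0.942557)·b = (-0.7179 + 0.1961i)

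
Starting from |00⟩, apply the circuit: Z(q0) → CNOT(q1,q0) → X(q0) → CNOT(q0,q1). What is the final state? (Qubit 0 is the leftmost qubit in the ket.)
|11⟩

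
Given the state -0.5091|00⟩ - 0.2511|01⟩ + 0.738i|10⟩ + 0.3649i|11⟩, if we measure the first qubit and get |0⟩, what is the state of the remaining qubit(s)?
-0.8968|0⟩ - 0.4423|1⟩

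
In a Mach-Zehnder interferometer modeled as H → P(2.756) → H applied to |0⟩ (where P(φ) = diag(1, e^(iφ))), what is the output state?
(0.03671 + 0.1881i)|0⟩ + (0.9633 - 0.1881i)|1⟩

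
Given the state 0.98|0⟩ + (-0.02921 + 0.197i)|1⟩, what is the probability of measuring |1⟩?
0.03966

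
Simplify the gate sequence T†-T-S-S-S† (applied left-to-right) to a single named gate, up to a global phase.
S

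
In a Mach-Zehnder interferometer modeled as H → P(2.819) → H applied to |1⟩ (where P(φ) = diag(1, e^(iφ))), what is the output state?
(0.9742 - 0.1585i)|0⟩ + (0.02579 + 0.1585i)|1⟩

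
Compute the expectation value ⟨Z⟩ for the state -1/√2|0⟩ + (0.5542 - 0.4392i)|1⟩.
-0.00003428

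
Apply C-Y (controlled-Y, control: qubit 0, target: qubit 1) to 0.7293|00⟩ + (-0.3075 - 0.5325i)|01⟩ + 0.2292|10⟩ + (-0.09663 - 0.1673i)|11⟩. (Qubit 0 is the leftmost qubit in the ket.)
0.7293|00⟩ + (-0.3075 - 0.5325i)|01⟩ + (-0.1673 + 0.09663i)|10⟩ + 0.2292i|11⟩

C-Y leaves the control-|0⟩ kets |00⟩, |01⟩ unchanged and applies Y to qubit 1 on the control-|1⟩ pair (|10⟩, |11⟩).
Y = [[0, -i], [i, 0]].
With a = amp(|10⟩) = 0.2292 and b = amp(|11⟩) = (-0.09663 - 0.1673i):
new amp(|10⟩) = (-i)·b = (-0.1673 + 0.09663i)
new amp(|11⟩) = (i)·a = 0.2292i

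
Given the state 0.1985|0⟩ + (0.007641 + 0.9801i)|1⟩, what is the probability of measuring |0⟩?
0.0394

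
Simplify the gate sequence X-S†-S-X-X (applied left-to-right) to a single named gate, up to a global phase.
X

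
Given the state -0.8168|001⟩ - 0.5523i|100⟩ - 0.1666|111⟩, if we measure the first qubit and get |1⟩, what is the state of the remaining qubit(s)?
-0.9574i|00⟩ - 0.2888|11⟩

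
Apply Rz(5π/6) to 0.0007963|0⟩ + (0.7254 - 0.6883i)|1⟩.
(0.0002061 - 0.0007692i)|0⟩ + (0.8526 + 0.5225i)|1⟩

Rz(5π/6) = [[e^(−iθ/2), 0], [0, e^(iθ/2)]] with e^(±iθ/2) = cos(θ/2) ± i·sin(θ/2); θ = 5π/6, cos(θ/2) ≈ 0.258819, sin(θ/2) ≈ 0.965926.
With a = amp(|0⟩) = 0.0007963 and b = amp(|1⟩) = (0.7254 - 0.6883i):
new amp(|0⟩) = (0.258819 - 0.965926i)·a = (0.0002061 - 0.0007692i)
new amp(|1⟩) = (0.258819 + 0.965926i)·b = (0.8526 + 0.5225i)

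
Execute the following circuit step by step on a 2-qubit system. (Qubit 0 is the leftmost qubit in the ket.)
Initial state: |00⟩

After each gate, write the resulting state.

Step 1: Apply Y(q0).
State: i|10⟩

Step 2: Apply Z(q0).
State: -i|10⟩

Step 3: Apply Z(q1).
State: -i|10⟩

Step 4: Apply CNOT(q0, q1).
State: -i|11⟩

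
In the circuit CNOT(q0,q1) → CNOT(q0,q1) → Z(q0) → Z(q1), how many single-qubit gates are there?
2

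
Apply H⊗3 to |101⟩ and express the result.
1/√8|000⟩ - 1/√8|001⟩ + 1/√8|010⟩ - 1/√8|011⟩ - 1/√8|100⟩ + 1/√8|101⟩ - 1/√8|110⟩ + 1/√8|111⟩

H⊗3 gives amp(|y⟩) = (1/2√2) Σ_x (−1)^(x·y) amp(|x⟩), where x·y is the number of positions in which both x and y have a 1.
|000⟩: (1)/(2√2) = 1/√8
|001⟩: (-1)/(2√2) = -1/√8
|010⟩: (1)/(2√2) = 1/√8
|011⟩: (-1)/(2√2) = -1/√8
|100⟩: (-1)/(2√2) = -1/√8
|101⟩: (1)/(2√2) = 1/√8
|110⟩: (-1)/(2√2) = -1/√8
|111⟩: (1)/(2√2) = 1/√8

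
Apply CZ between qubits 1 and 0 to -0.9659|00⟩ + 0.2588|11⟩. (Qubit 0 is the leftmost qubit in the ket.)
-0.9659|00⟩ - 0.2588|11⟩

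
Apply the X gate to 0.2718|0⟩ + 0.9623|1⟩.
0.9623|0⟩ + 0.2718|1⟩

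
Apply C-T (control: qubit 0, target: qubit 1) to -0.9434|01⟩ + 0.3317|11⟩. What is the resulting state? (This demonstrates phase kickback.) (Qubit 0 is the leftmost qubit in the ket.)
-0.9434|01⟩ + (0.2345 + 0.2345i)|11⟩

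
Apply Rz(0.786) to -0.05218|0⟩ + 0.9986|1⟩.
(-0.0482 + 0.01998i)|0⟩ + (0.9225 + 0.3824i)|1⟩

Rz(0.786) = [[e^(−iθ/2), 0], [0, e^(iθ/2)]] with e^(±iθ/2) = cos(θ/2) ± i·sin(θ/2); θ = 0.786, cos(θ/2) ≈ 0.923764, sin(θ/2) ≈ 0.382961.
With a = amp(|0⟩) = -0.05218 and b = amp(|1⟩) = 0.9986:
new amp(|0⟩) = (0.923764 - 0.382961i)·a = (-0.0482 + 0.01998i)
new amp(|1⟩) = (0.923764 + 0.382961i)·b = (0.9225 + 0.3824i)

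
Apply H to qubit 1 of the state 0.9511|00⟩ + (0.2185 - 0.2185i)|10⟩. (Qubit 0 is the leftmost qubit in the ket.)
0.6725|00⟩ + 0.6725|01⟩ + (0.1545 - 0.1545i)|10⟩ + (0.1545 - 0.1545i)|11⟩

H on qubit 1 mixes each pair of kets that differ only in qubit 1: amplitudes (a, b) of (|…0…⟩, |…1…⟩) become ((a + b)/√2, (a − b)/√2). Kets absent from the input have amplitude 0.
(|00⟩, |01⟩): (a, b) = (0.9511, 0) → (0.6725, 0.6725)
(|10⟩, |11⟩): (a, b) = ((0.2185 - 0.2185i), 0) → ((0.1545 - 0.1545i), (0.1545 - 0.1545i))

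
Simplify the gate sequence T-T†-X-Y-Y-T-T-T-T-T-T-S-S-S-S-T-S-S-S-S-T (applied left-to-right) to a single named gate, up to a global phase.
X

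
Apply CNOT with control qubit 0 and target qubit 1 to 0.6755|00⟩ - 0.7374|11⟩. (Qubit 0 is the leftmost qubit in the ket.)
0.6755|00⟩ - 0.7374|10⟩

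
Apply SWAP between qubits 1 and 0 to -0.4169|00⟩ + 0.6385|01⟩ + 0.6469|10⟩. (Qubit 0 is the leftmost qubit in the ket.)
-0.4169|00⟩ + 0.6469|01⟩ + 0.6385|10⟩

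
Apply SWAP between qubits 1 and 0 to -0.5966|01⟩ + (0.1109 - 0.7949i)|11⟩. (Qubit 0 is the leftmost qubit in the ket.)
-0.5966|10⟩ + (0.1109 - 0.7949i)|11⟩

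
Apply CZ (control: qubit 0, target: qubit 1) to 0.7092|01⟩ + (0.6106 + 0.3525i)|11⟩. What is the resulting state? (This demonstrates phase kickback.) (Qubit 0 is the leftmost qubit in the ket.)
0.7092|01⟩ + (-0.6106 - 0.3525i)|11⟩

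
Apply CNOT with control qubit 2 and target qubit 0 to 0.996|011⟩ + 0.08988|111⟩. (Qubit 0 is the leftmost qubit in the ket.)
0.08988|011⟩ + 0.996|111⟩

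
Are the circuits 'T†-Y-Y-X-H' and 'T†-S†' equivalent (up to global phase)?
No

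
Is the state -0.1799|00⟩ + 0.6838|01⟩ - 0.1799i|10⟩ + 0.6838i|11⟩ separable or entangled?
Separable

Writing the state as a|00⟩ + b|01⟩ + c|10⟩ + d|11⟩, it is a product state iff ad − bc = 0.
Here (a, b, c, d) = (-0.1799, 0.6838, -0.1799i, 0.6838i): ad − bc = (-0.1799)(0.6838i) − (0.6838)(-0.1799i) = 0, so the state is separable.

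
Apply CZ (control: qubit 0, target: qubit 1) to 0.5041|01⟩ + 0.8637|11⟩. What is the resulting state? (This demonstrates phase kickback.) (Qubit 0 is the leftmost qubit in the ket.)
0.5041|01⟩ - 0.8637|11⟩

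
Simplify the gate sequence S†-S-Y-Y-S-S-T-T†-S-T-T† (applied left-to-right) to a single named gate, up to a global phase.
S†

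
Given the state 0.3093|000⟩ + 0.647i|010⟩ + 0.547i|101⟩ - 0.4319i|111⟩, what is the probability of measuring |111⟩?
0.1865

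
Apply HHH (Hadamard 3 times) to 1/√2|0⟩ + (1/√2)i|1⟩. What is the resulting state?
(1/2 + (1/2)i)|0⟩ + (1/2 - (1/2)i)|1⟩

H² = I, so H^3 = H: a single Hadamard. With (a, b) = (1/√2, (1/√2)i), H gives ((a + b)/√2, (a − b)/√2) = ((1/2 + (1/2)i), (1/2 - (1/2)i)).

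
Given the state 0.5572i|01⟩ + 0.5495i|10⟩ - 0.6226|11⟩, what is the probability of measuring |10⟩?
0.302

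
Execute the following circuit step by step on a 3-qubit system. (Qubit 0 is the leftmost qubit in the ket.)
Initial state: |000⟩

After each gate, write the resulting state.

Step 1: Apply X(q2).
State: |001⟩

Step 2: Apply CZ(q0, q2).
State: |001⟩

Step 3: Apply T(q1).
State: |001⟩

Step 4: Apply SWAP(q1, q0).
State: |001⟩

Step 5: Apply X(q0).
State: |101⟩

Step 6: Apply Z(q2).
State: -|101⟩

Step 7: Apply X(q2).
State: -|100⟩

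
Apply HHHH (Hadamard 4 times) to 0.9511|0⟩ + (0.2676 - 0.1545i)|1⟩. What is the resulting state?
0.9511|0⟩ + (0.2676 - 0.1545i)|1⟩

H² = I, so an even number of Hadamards cancels: H^4 = I and the state is unchanged.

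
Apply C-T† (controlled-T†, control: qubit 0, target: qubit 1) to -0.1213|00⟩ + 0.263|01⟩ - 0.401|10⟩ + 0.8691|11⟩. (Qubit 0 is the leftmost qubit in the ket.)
-0.1213|00⟩ + 0.263|01⟩ - 0.401|10⟩ + (0.6145 - 0.6145i)|11⟩

C-T† leaves the control-|0⟩ kets |00⟩, |01⟩ unchanged and applies T† to qubit 1 on the control-|1⟩ pair (|10⟩, |11⟩).
T† = [[1, 0], [0, (1/√2 - (1/√2)i)]].
With a = amp(|10⟩) = -0.401 and b = amp(|11⟩) = 0.8691:
new amp(|10⟩) = (1)·a = -0.401
new amp(|11⟩) = (1/√2 - (1/√2)i)·b = (0.6145 - 0.6145i)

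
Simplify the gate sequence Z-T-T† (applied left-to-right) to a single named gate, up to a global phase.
Z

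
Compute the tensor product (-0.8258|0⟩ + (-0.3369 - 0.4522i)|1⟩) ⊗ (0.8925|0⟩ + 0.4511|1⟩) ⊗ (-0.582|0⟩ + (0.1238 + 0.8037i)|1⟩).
0.4289|000⟩ + (-0.09124 - 0.5923i)|001⟩ + 0.2168|010⟩ + (-0.04612 - 0.2994i)|011⟩ + (0.175 + 0.2349i)|100⟩ + (0.2871 - 0.2916i)|101⟩ + (0.08845 + 0.1187i)|110⟩ + (0.1451 - 0.1474i)|111⟩

amp(|b₁b₂…⟩) = product of the factor amplitudes for bits b₁, b₂, …; only kets whose every factor amplitude is nonzero survive.
|000⟩: (-0.8258)(0.8925)(-0.582) = 0.4289
|001⟩: (-0.8258)(0.8925)(0.1238 + 0.8037i) = (-0.09124 - 0.5923i)
|010⟩: (-0.8258)(0.4511)(-0.582) = 0.2168
|011⟩: (-0.8258)(0.4511)(0.1238 + 0.8037i) = (-0.04612 - 0.2994i)
|100⟩: (-0.3369 - 0.4522i)(0.8925)(-0.582) = (0.175 + 0.2349i)
|101⟩: (-0.3369 - 0.4522i)(0.8925)(0.1238 + 0.8037i) = (0.2871 - 0.2916i)
|110⟩: (-0.3369 - 0.4522i)(0.4511)(-0.582) = (0.08845 + 0.1187i)
|111⟩: (-0.3369 - 0.4522i)(0.4511)(0.1238 + 0.8037i) = (0.1451 - 0.1474i)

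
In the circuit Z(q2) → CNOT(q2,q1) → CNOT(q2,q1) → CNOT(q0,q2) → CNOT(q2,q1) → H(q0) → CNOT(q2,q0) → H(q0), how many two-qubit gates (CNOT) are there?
5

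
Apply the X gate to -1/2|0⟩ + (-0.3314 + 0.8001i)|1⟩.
(-0.3314 + 0.8001i)|0⟩ - 1/2|1⟩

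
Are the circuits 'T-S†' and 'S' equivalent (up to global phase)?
No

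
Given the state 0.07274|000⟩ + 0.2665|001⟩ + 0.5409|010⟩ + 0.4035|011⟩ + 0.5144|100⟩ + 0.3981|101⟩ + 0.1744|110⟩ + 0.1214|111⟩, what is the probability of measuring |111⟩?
0.01474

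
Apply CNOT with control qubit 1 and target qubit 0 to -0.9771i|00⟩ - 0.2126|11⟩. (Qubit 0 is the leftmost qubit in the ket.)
-0.9771i|00⟩ - 0.2126|01⟩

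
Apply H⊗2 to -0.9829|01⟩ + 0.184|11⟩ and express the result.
-0.3995|00⟩ + 0.3995|01⟩ - 0.5835|10⟩ + 0.5835|11⟩

H⊗2 gives amp(|y⟩) = (1/2) Σ_x (−1)^(x·y) amp(|x⟩), where x·y is the number of positions in which both x and y have a 1.
|00⟩: (-0.9829 + 0.184)/2 = -0.3995
|01⟩: (0.9829 - 0.184)/2 = 0.3995
|10⟩: (-0.9829 - 0.184)/2 = -0.5835
|11⟩: (0.9829 + 0.184)/2 = 0.5835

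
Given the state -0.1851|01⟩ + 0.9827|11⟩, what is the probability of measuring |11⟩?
0.9657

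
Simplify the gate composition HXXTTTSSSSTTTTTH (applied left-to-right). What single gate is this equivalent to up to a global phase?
I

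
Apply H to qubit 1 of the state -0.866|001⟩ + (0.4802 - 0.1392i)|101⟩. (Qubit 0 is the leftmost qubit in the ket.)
-0.6124|001⟩ - 0.6124|011⟩ + (0.3396 - 0.09843i)|101⟩ + (0.3396 - 0.09843i)|111⟩

H on qubit 1 mixes each pair of kets that differ only in qubit 1: amplitudes (a, b) of (|…0…⟩, |…1…⟩) become ((a + b)/√2, (a − b)/√2). Kets absent from the input have amplitude 0.
(|001⟩, |011⟩): (a, b) = (-0.866, 0) → (-0.6124, -0.6124)
(|101⟩, |111⟩): (a, b) = ((0.4802 - 0.1392i), 0) → ((0.3396 - 0.09843i), (0.3396 - 0.09843i))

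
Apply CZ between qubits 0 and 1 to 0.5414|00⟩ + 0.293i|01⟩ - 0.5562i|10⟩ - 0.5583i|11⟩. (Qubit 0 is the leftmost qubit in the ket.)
0.5414|00⟩ + 0.293i|01⟩ - 0.5562i|10⟩ + 0.5583i|11⟩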